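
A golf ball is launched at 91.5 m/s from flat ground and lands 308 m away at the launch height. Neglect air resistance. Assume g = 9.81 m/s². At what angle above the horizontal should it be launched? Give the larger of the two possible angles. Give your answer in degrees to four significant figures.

79.42°

From R = (v₀²/g) sin 2θ: sin 2θ = 9.81 × 308 / 8372.2 = 0.3609.
2θ = 21.16° or 180° − 21.16° = 158.8°, so θ = 10.58° or 79.42°.
The larger angle is 79.42°.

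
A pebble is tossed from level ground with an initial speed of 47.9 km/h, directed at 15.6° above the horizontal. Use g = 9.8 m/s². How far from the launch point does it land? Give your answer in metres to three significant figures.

Convert: 47.9 km/h = 47.9/3.6 = 13.31 m/s.
Resolve: vₓ = 13.31 cos 15.6° = 12.82 m/s and v_y0 = 13.31 sin 15.6° = 3.578 m/s.
Time aloft: T = 2 v_y0 / g = 2 × 3.578 / 9.80 = 0.7302 s.
Horizontal distance R = vₓ T = 12.82 × 0.7302 = 9.358 m.

9.36 m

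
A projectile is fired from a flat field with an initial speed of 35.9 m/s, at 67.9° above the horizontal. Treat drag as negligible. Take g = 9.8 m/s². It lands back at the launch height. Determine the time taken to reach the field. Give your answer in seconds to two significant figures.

Horizontal component vₓ = 35.90 cos 67.9° = 13.51 m/s; vertical v_y0 = 35.90 sin 67.9° = 33.26 m/s.
Time of flight on level ground: T = 2 v_y0 / g = 2 × 33.26 / 9.80 = 6.788 s.

6.8 s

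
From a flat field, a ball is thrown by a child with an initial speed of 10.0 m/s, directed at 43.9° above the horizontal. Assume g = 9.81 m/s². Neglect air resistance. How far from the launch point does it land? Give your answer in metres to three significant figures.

10.2 m

Components: vₓ = 10.00 cos 43.9° = 7.206 m/s, v_y0 = 10.00 sin 43.9° = 6.934 m/s.
Flight time T = 2 v_y0 / g = 1.414 s.
Horizontal distance R = vₓ T = 7.206 × 1.414 = 10.19 m.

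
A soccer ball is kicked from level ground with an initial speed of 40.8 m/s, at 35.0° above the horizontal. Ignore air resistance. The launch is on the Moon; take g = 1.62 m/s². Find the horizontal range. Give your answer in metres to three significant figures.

Horizontal component vₓ = 40.80 cos 35.0° = 33.42 m/s; vertical v_y0 = 40.80 sin 35.0° = 23.40 m/s.
Flight time T = 2 v_y0 / g = 28.89 s.
Range: R = vₓ T = 33.42 × 28.89 = 965.6 m.

966 m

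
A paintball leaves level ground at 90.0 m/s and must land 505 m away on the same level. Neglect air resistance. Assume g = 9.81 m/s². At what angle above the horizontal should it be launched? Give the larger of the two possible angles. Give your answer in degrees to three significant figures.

71.1°

R = v₀² sin 2θ / g gives sin 2θ = gR/v₀² = 9.81·505/90.0² = 0.6116.
2θ = 37.71° or 180° − 37.71° = 142.3°, so θ = 18.85° or 71.15°.
The larger angle is 71.15°.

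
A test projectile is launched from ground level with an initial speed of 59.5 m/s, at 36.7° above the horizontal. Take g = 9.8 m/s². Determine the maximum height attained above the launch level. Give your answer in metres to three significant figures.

64.5 m

Horizontal component vₓ = 59.50 cos 36.7° = 47.71 m/s; vertical v_y0 = 59.50 sin 36.7° = 35.56 m/s.
At the apex v_y = 0, so H = v_y0²/(2g) = 35.56²/19.60 = 64.51 m.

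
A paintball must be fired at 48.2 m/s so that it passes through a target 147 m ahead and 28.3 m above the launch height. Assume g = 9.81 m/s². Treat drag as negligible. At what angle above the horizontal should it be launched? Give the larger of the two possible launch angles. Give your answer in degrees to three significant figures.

Trajectory: y = x tanθ − g x² (1 + tan²θ)/(2v₀²). With x = 147, y = 28.3, v₀ = 48.2, g = 9.81:
45.62 tan²θ − 147 tanθ + (73.92) = 0.
tanθ = [147 ± √(147² − 4 × 45.62 × (73.92))] / (2 × 45.62) = (147 ± 90.10) / 91.25, giving tanθ = 0.6235 or 2.599.
θ = 31.95° or 68.95°; the larger is 68.95°.

69.0°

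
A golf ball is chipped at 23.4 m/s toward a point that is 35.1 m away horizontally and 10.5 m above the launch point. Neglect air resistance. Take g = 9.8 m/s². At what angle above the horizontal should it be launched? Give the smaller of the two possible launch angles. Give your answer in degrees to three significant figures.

39.7°

Trajectory: y = x tanθ − g x² (1 + tan²θ)/(2v₀²). With x = 35.1, y = 10.5, v₀ = 23.4, g = 9.80:
11.03 tan²θ − 35.1 tanθ + (21.52) = 0.
tanθ = [35.1 ± √(35.1² − 4 × 11.03 × (21.52))] / (2 × 11.03) = (35.1 ± 16.82) / 22.05, giving tanθ = 0.8292 or 2.354.
θ = 39.67° or 66.99°; the smaller is 39.67°.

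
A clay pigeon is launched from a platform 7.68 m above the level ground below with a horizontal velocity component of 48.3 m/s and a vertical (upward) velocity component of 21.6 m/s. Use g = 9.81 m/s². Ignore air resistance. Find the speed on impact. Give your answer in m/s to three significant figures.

54.3 m/s

The projectile lands when y = 7.68 + (21.60) t − ½·9.81·t² = 0. Positive root: t = (21.60 + √(21.60² + 2·9.81·7.68)) / 9.81 = (21.60 + 24.84) / 9.81 = 4.734 s.
Vertical velocity at impact: v_y = v_y0 − g t = 21.60 − 9.81 × 4.734 = −24.84 m/s.
Speed: |v| = √(vₓ² + v_y²) = √(48.30² + 24.84²) = 54.32 m/s.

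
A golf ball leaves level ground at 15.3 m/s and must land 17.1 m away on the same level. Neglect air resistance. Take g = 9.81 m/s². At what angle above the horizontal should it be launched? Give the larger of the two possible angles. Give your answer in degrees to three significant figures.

From R = (v₀²/g) sin 2θ: sin 2θ = 9.81 × 17.1 / 234.09 = 0.7166.
2θ = 45.78° or 180° − 45.78° = 134.2°, so θ = 22.89° or 67.11°.
The larger angle is 67.11°.

67.1°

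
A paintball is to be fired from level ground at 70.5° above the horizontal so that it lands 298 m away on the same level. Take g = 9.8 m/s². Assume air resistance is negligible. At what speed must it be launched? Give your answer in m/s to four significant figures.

From R = (v₀² / g) sin 2θ: v₀ = √(gR / sin 2θ).
v₀ = √(9.80 × 298 / sin 141.0°) = √(2920 / 0.6293) = √4640.6 = 68.12 m/s.

68.12 m/s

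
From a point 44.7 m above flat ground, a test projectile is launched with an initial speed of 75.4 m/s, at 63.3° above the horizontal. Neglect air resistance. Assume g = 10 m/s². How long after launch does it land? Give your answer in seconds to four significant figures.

Resolve: vₓ = 75.40 cos 63.3° = 33.88 m/s and v_y0 = 75.40 sin 63.3° = 67.36 m/s.
With up positive and y = 0 at the ground: y(t) = 44.7 + (67.36) t − 5.000 t². Setting y = 0 and taking the positive root: t = [67.36 + √(67.36² + 2·10.0·44.7)] / 10.0 = (67.36 + 73.70) / 10.0 = 14.11 s.

14.11 s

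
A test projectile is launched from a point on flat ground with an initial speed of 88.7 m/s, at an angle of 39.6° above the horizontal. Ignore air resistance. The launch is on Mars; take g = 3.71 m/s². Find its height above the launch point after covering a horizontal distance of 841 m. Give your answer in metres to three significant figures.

415 m

Horizontal component vₓ = 88.70 cos 39.6° = 68.34 m/s; vertical v_y0 = 88.70 sin 39.6° = 56.54 m/s.
At x = 841 m, t = x/vₓ = 841/68.34 = 12.31 s.
Height: y = v_y0 t − ½ g t² = 56.54 × 12.31 − 1.855 × 12.31² = 695.7 − 280.9 = 414.9 m.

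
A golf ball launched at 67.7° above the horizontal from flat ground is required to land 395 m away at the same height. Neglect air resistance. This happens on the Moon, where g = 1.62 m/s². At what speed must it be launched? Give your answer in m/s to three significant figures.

30.2 m/s

On level ground R = v₀² sin 2θ / g ⇒ v₀ = √(gR / sin 2θ).
v₀ = √(1.62 × 395 / sin 135.4°) = √(639.9 / 0.7022) = √911.34 = 30.19 m/s.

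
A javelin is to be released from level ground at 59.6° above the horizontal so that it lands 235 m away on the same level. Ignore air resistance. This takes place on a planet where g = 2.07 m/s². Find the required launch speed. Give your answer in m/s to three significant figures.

23.6 m/s

From R = (v₀² / g) sin 2θ: v₀ = √(gR / sin 2θ).
v₀ = √(2.07 × 235 / sin 119.2°) = √(486.4 / 0.8729) = √557.27 = 23.61 m/s.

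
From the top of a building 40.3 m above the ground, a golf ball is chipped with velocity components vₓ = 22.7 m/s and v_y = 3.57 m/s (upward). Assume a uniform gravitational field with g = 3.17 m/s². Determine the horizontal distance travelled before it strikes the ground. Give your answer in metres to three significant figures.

143 m

Vertical motion (up positive, ground at y = 0): 1.585 t² − (3.570) t − 40.3 = 0, so t = (3.570 + √(3.570² + 2·3.17·40.3)) / 3.17 = (3.570 + 16.38) / 3.17 = 6.293 s.
Horizontal distance: R = vₓ t = 22.70 × 6.293 = 142.8 m.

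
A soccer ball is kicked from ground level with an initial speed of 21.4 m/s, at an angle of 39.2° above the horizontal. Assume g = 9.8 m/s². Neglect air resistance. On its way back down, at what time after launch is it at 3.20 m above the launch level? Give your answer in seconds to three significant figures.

Horizontal component vₓ = 21.40 cos 39.2° = 16.58 m/s; vertical v_y0 = 21.40 sin 39.2° = 13.53 m/s.
Set y = v_y0 t − ½ g t² = 3.20: 4.900 t² − 13.53 t + 3.20 = 0.
Quadratic formula: t = (13.53 ± √120.22) / 9.80 = (13.53 ± 10.96) / 9.80 → t = 0.2613 s or 2.499 s.
The descending-branch root is 2.499 s.

2.50 s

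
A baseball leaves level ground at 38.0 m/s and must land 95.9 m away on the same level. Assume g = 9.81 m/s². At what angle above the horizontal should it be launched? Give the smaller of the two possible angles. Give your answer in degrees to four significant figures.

R = v₀² sin 2θ / g gives sin 2θ = gR/v₀² = 9.81·95.9/38.0² = 0.6515.
2θ = 40.66° or 180° − 40.66° = 139.3°, so θ = 20.33° or 69.67°.
The smaller angle is 20.33°.

20.33°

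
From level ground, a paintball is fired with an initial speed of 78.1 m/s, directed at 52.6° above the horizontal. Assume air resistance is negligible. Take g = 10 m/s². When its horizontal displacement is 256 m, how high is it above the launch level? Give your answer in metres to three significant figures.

Components: vₓ = 78.10 cos 52.6° = 47.44 m/s, v_y0 = 78.10 sin 52.6° = 62.04 m/s.
At x = 256 m, t = x/vₓ = 256/47.44 = 5.397 s.
Height: y = v_y0 t − ½ g t² = 62.04 × 5.397 − 5.000 × 5.397² = 334.8 − 145.6 = 189.2 m.

189 m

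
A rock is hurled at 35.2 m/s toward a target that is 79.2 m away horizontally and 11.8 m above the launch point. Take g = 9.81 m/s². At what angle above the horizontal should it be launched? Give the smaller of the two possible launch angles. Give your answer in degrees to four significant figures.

29.31°

Trajectory: y = x tanθ − g x² (1 + tan²θ)/(2v₀²). With x = 79.2, y = 11.8, v₀ = 35.2, g = 9.81:
24.83 tan²θ − 79.2 tanθ + (36.63) = 0.
tanθ = [79.2 ± √(79.2² − 4 × 24.83 × (36.63))] / (2 × 24.83) = (79.2 ± 51.32) / 49.66, giving tanθ = 0.5613 or 2.628.
θ = 29.31° or 69.17°; the smaller is 29.31°.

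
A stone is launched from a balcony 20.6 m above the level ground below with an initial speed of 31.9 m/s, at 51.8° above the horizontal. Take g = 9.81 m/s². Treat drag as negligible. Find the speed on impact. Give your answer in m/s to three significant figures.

37.7 m/s

Resolve: vₓ = 31.90 cos 51.8° = 19.73 m/s and v_y0 = 31.90 sin 51.8° = 25.07 m/s.
The projectile lands when y = 20.6 + (25.07) t − ½·9.81·t² = 0. Positive root: t = (25.07 + √(25.07² + 2·9.81·20.6)) / 9.81 = (25.07 + 32.13) / 9.81 = 5.831 s.
Vertical velocity at impact: v_y = v_y0 − g t = 25.07 − 9.81 × 5.831 = −32.13 m/s.
Speed: |v| = √(vₓ² + v_y²) = √(19.73² + 32.13²) = 37.71 m/s.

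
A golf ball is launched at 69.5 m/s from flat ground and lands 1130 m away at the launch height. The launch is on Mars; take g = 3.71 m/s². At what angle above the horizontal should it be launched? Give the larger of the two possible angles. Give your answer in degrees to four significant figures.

Level-ground range R = v₀² sin(2θ)/g ⇒ sin(2θ) = gR/v₀² = 3.71 × 1130 / 69.5² = 0.8679.
2θ = 60.22° or 180° − 60.22° = 119.8°, so θ = 30.11° or 59.89°.
The larger angle is 59.89°.

59.89°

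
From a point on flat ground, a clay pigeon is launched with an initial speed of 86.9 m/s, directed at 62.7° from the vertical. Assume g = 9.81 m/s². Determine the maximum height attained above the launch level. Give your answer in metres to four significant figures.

80.97 m

Components: vₓ = 86.90 sin 62.7° = 77.22 m/s, v_y0 = 86.90 cos 62.7° = 39.86 m/s.
At the apex v_y = 0, so H = v_y0²/(2g) = 39.86²/19.62 = 80.97 m.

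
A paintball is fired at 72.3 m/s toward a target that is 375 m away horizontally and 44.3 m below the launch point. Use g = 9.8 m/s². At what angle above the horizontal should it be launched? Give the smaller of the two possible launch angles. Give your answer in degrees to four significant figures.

14.39°

Trajectory: y = x tanθ − g x² (1 + tan²θ)/(2v₀²). With x = 375, y = −44.3, v₀ = 72.3, g = 9.80:
131.8 tan²θ − 375 tanθ + (87.52) = 0.
tanθ = [375 ± √(375² − 4 × 131.8 × (87.52))] / (2 × 131.8) = (375 ± 307.4) / 263.6, giving tanθ = 0.2565 or 2.588.
θ = 14.39° or 68.88°; the smaller is 14.39°.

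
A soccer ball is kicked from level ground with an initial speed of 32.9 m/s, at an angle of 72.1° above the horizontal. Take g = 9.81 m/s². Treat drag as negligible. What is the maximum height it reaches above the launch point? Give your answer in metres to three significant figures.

50.0 m

Components: vₓ = 32.90 cos 72.1° = 10.11 m/s, v_y0 = 32.90 sin 72.1° = 31.31 m/s.
Peak height H = v_y0² / (2g) = 980.16 / 19.62 = 49.96 m.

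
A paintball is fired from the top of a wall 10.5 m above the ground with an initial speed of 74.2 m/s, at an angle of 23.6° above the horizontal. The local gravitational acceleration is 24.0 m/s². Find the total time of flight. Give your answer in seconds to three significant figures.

2.79 s

Resolve: vₓ = 74.20 cos 23.6° = 67.99 m/s and v_y0 = 74.20 sin 23.6° = 29.71 m/s.
The projectile lands when y = 10.5 + (29.71) t − ½·24.0·t² = 0. Positive root: t = (29.71 + √(29.71² + 2·24.0·10.5)) / 24.0 = (29.71 + 37.23) / 24.0 = 2.789 s.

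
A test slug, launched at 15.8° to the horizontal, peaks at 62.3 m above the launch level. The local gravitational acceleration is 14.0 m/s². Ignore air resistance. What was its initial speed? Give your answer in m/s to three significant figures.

153 m/s

At the peak v_y = 0, so v_y0 = √(2gH) = √(2 × 14.0 × 62.3) = 41.77 m/s.
v_y0 = v₀ sin θ ⇒ v₀ = 41.77 / sin 15.8° = 153.4 m/s.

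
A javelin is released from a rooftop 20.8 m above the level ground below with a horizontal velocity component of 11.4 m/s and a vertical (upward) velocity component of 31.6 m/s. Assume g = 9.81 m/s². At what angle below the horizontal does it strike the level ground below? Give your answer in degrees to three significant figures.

73.1°

The projectile lands when y = 20.8 + (31.60) t − ½·9.81·t² = 0. Positive root: t = (31.60 + √(31.60² + 2·9.81·20.8)) / 9.81 = (31.60 + 37.51) / 9.81 = 7.044 s.
At impact: v_y = v_y0 − g t = −37.51 m/s; vₓ = 11.40 m/s.
Angle below horizontal: arctan(|v_y|/vₓ) = arctan(37.51/11.40) = 73.09°.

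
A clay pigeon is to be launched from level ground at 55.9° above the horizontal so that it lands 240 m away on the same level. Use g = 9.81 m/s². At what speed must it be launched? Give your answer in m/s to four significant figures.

On level ground R = v₀² sin 2θ / g ⇒ v₀ = √(gR / sin 2θ).
v₀ = √(9.81 × 240 / sin 111.8°) = √(2354 / 0.9285) = √2535.7 = 50.36 m/s.

50.36 m/s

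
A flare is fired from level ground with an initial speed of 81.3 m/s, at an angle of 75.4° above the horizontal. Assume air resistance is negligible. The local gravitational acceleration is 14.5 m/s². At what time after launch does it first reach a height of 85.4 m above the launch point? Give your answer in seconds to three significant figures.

1.22 s

Components: vₓ = 81.30 cos 75.4° = 20.49 m/s, v_y0 = 81.30 sin 75.4° = 78.67 m/s.
Require v_y0 t − ½ g t² = 85.4, i.e. 7.250 t² − 78.67 t + 85.4 = 0.
t = [78.67 ± √(78.67² − 2·14.5·85.4)] / 14.5 = (78.67 ± 60.94) / 14.5, so t = 1.223 s or t = 9.628 s.
The first (ascending) time is 1.223 s.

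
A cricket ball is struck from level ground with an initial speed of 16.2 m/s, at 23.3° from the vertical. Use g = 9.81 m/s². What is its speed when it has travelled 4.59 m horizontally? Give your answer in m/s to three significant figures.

vₓ = 16.20 sin 23.3° = 6.408 m/s; v_y0 = 16.20 cos 23.3° = 14.88 m/s.
x = vₓ t ⇒ t = 4.59/6.408 = 0.7163 s.
Vertical velocity there: v_y = v_y0 − g t = 14.88 − 9.81 × 0.7163 = 7.852 m/s.
Speed: √(vₓ² + v_y²) = √(6.408² + 7.852²) = 10.13 m/s.

10.1 m/s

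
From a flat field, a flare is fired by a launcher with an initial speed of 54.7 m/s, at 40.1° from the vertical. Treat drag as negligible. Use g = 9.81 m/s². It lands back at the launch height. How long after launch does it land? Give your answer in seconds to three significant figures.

Resolve: vₓ = 54.70 sin 40.1° = 35.23 m/s and v_y0 = 54.70 cos 40.1° = 41.84 m/s.
It returns to y = 0 when t = 2 v_y0 / g = 2(41.84)/9.81 = 8.530 s.

8.53 s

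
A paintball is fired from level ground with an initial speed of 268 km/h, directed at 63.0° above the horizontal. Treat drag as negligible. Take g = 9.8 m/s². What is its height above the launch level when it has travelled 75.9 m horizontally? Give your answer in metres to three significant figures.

124 m

Convert: 268 km/h = 268/3.6 = 74.44 m/s.
vₓ = 74.44 cos 63.0° = 33.80 m/s; v_y0 = 74.44 sin 63.0° = 66.33 m/s.
x = vₓ t ⇒ t = 75.9/33.80 = 2.246 s.
Height: y = v_y0 t − ½ g t² = 66.33 × 2.246 − 4.900 × 2.246² = 149.0 − 24.71 = 124.2 m.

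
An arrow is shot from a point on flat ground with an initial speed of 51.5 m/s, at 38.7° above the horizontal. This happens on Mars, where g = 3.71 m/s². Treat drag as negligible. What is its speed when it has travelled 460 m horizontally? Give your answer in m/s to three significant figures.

41.5 m/s

Resolve: vₓ = 51.50 cos 38.7° = 40.19 m/s and v_y0 = 51.50 sin 38.7° = 32.20 m/s.
At x = 460 m, t = x/vₓ = 460/40.19 = 11.45 s.
Vertical velocity there: v_y = v_y0 − g t = 32.20 − 3.71 × 11.45 = −10.26 m/s.
Speed: √(vₓ² + v_y²) = √(40.19² + 10.26²) = 41.48 m/s.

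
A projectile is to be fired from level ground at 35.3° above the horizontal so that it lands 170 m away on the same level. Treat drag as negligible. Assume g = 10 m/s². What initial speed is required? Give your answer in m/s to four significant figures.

Level-ground range: R = v₀² sin(2θ)/g, so v₀ = √(gR / sin 2θ).
v₀ = √(10.0 × 170 / sin 70.60°) = √(1700 / 0.9432) = √1802.3 = 42.45 m/s.

42.45 m/s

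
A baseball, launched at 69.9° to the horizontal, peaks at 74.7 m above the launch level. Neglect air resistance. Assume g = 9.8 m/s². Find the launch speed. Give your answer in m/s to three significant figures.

40.7 m/s

At the peak v_y = 0, so v_y0 = √(2gH) = √(2 × 9.80 × 74.7) = 38.26 m/s.
v_y0 = v₀ sin θ ⇒ v₀ = 38.26 / sin 69.9° = 40.75 m/s.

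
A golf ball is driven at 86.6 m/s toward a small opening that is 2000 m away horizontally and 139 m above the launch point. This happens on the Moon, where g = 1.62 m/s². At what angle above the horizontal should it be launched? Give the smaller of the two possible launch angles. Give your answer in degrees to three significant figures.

Trajectory: y = x tanθ − g x² (1 + tan²θ)/(2v₀²). With x = 2000, y = 139, v₀ = 86.6, g = 1.62:
432.0 tan²θ − 2000 tanθ + (571.0) = 0.
tanθ = [2000 ± √(2000² − 4 × 432.0 × (571.0))] / (2 × 432.0) = (2000 ± 1736) / 864.1, giving tanθ = 0.3057 or 4.324.
θ = 17.00° or 76.98°; the smaller is 17.00°.

17.0°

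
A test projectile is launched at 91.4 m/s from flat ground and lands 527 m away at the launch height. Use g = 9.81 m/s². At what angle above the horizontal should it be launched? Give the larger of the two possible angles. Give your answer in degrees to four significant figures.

From R = (v₀²/g) sin 2θ: sin 2θ = 9.81 × 527 / 8354.0 = 0.6189.
2θ = 38.23° or 180° − 38.23° = 141.8°, so θ = 19.12° or 70.88°.
The larger angle is 70.88°.

70.88°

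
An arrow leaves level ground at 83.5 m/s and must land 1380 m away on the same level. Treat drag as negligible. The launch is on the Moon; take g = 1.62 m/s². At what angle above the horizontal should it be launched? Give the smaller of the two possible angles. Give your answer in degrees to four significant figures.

Level-ground range R = v₀² sin(2θ)/g ⇒ sin(2θ) = gR/v₀² = 1.62 × 1380 / 83.5² = 0.3206.
2θ = 18.70° or 180° − 18.70° = 161.3°, so θ = 9.351° or 80.65°.
The smaller angle is 9.351°.

9.351°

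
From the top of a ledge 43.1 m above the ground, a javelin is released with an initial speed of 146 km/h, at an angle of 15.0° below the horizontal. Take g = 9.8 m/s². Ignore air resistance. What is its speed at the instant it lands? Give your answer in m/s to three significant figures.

49.9 m/s

Convert: 146 km/h = 146/3.6 = 40.56 m/s.
vₓ = 40.56 cos 15.0° = 39.17 m/s; v_y0 = −10.50 m/s (downward).
Vertical motion (up positive, ground at y = 0): 4.900 t² − (−10.50) t − 43.1 = 0, so t = (−10.50 + √(10.50² + 2·9.80·43.1)) / 9.80 = (−10.50 + 30.90) / 9.80 = 2.082 s.
Vertical velocity at impact: v_y = v_y0 − g t = −10.50 − 9.80 × 2.082 = −30.90 m/s.
Speed: |v| = √(vₓ² + v_y²) = √(39.17² + 30.90²) = 49.90 m/s.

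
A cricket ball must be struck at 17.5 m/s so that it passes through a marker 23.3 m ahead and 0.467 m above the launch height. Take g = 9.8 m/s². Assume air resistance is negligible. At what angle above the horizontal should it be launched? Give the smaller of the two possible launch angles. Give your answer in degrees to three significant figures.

Trajectory: y = x tanθ − g x² (1 + tan²θ)/(2v₀²). With x = 23.3, y = 0.467, v₀ = 17.5, g = 9.80:
8.686 tan²θ − 23.3 tanθ + (9.153) = 0.
tanθ = [23.3 ± √(23.3² − 4 × 8.686 × (9.153))] / (2 × 8.686) = (23.3 ± 15.00) / 17.37, giving tanθ = 0.4780 or 2.204.
θ = 25.55° or 65.60°; the smaller is 25.55°.

25.5°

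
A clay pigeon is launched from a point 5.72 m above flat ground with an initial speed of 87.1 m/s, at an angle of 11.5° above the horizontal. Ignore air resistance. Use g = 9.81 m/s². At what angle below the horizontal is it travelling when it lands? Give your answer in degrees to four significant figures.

13.40°

vₓ = 87.10 cos 11.5° = 85.35 m/s; v_y0 = 87.10 sin 11.5° = 17.36 m/s.
With up positive and y = 0 at the ground: y(t) = 5.72 + (17.36) t − 4.905 t². Setting y = 0 and taking the positive root: t = [17.36 + √(17.36² + 2·9.81·5.72)] / 9.81 = (17.36 + 20.34) / 9.81 = 3.844 s.
At impact: v_y = v_y0 − g t = −20.34 m/s; vₓ = 85.35 m/s.
Angle below horizontal: arctan(|v_y|/vₓ) = arctan(20.34/85.35) = 13.40°.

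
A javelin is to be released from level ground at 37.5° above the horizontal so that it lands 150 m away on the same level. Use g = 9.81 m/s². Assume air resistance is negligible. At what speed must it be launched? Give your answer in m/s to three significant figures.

39.0 m/s

From R = (v₀² / g) sin 2θ: v₀ = √(gR / sin 2θ).
v₀ = √(9.81 × 150 / sin 75.00°) = √(1472 / 0.9659) = √1523.4 = 39.03 m/s.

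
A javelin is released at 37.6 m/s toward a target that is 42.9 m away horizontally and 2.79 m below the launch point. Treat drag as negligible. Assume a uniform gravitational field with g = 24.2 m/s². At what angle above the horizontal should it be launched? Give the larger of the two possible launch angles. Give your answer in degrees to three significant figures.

67.2°

Trajectory: y = x tanθ − g x² (1 + tan²θ)/(2v₀²). With x = 42.9, y = −2.79, v₀ = 37.6, g = 24.2:
15.75 tan²θ − 42.9 tanθ + (12.96) = 0.
tanθ = [42.9 ± √(42.9² − 4 × 15.75 × (12.96))] / (2 × 15.75) = (42.9 ± 32.00) / 31.50, giving tanθ = 0.3461 or 2.377.
θ = 19.09° or 67.19°; the larger is 67.19°.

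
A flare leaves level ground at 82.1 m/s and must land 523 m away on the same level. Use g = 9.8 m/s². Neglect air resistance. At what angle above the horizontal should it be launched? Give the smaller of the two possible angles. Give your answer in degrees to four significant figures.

Level-ground range R = v₀² sin(2θ)/g ⇒ sin(2θ) = gR/v₀² = 9.80 × 523 / 82.1² = 0.7604.
2θ = 49.50° or 180° − 49.50° = 130.5°, so θ = 24.75° or 65.25°.
The smaller angle is 24.75°.

24.75°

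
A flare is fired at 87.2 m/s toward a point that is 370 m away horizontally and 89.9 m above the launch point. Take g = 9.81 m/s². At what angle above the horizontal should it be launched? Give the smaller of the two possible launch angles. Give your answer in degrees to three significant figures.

Trajectory: y = x tanθ − g x² (1 + tan²θ)/(2v₀²). With x = 370, y = 89.9, v₀ = 87.2, g = 9.81:
88.31 tan²θ − 370 tanθ + (178.2) = 0.
tanθ = [370 ± √(370² − 4 × 88.31 × (178.2))] / (2 × 88.31) = (370 ± 271.9) / 176.6, giving tanθ = 0.5552 or 3.635.
θ = 29.04° or 74.62°; the smaller is 29.04°.

29.0°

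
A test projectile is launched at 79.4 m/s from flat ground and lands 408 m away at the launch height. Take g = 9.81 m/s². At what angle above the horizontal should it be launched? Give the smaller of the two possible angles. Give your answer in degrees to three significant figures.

Level-ground range R = v₀² sin(2θ)/g ⇒ sin(2θ) = gR/v₀² = 9.81 × 408 / 79.4² = 0.6349.
2θ = 39.41° or 180° − 39.41° = 140.6°, so θ = 19.71° or 70.29°.
The smaller angle is 19.71°.

19.7°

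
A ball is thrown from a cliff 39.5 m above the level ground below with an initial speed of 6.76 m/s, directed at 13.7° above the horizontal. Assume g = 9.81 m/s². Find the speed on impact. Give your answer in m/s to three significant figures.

28.6 m/s

Resolve: vₓ = 6.760 cos 13.7° = 6.568 m/s and v_y0 = 6.760 sin 13.7° = 1.601 m/s.
With up positive and y = 0 at the ground: y(t) = 39.5 + (1.601) t − 4.905 t². Setting y = 0 and taking the positive root: t = [1.601 + √(1.601² + 2·9.81·39.5)] / 9.81 = (1.601 + 27.88) / 9.81 = 3.006 s.
Vertical velocity at impact: v_y = v_y0 − g t = 1.601 − 9.81 × 3.006 = −27.88 m/s.
Speed: |v| = √(vₓ² + v_y²) = √(6.568² + 27.88²) = 28.65 m/s.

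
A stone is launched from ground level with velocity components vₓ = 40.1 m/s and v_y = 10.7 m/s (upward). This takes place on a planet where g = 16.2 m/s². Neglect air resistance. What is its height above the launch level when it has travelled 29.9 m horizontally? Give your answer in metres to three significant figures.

3.47 m

x = vₓ t ⇒ t = 29.9/40.10 = 0.7456 s.
Height: y = v_y0 t − ½ g t² = 10.70 × 0.7456 − 8.100 × 0.7456² = 7.978 − 4.503 = 3.475 m.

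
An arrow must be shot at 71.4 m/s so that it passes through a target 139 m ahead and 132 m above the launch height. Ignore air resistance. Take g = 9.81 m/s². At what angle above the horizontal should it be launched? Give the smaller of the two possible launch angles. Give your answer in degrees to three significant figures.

52.7°

Trajectory: y = x tanθ − g x² (1 + tan²θ)/(2v₀²). With x = 139, y = 132, v₀ = 71.4, g = 9.81:
18.59 tan²θ − 139 tanθ + (150.6) = 0.
tanθ = [139 ± √(139² − 4 × 18.59 × (150.6))] / (2 × 18.59) = (139 ± 90.13) / 37.18, giving tanθ = 1.314 or 6.163.
θ = 52.74° or 80.78°; the smaller is 52.74°.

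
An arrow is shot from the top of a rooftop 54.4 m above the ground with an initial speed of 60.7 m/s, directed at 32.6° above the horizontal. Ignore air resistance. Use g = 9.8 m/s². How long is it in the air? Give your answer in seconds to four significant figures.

vₓ = 60.70 cos 32.6° = 51.14 m/s; v_y0 = 60.70 sin 32.6° = 32.70 m/s.
With up positive and y = 0 at the ground: y(t) = 54.4 + (32.70) t − 4.900 t². Setting y = 0 and taking the positive root: t = [32.70 + √(32.70² + 2·9.80·54.4)] / 9.80 = (32.70 + 46.21) / 9.80 = 8.053 s.

8.053 s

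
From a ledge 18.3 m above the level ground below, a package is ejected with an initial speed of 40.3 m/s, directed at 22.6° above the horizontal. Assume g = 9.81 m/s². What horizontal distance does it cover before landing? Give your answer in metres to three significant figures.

152 m

Components: vₓ = 40.30 cos 22.6° = 37.21 m/s, v_y0 = 40.30 sin 22.6° = 15.49 m/s.
The projectile lands when y = 18.3 + (15.49) t − ½·9.81·t² = 0. Positive root: t = (15.49 + √(15.49² + 2·9.81·18.3)) / 9.81 = (15.49 + 24.47) / 9.81 = 4.073 s.
Horizontal distance: R = vₓ t = 37.21 × 4.073 = 151.6 m.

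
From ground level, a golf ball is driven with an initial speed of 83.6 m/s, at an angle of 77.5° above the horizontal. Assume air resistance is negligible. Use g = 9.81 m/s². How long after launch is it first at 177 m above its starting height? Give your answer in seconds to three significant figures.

2.56 s

Resolve: vₓ = 83.60 cos 77.5° = 18.09 m/s and v_y0 = 83.60 sin 77.5° = 81.62 m/s.
Set y = v_y0 t − ½ g t² = 177: 4.905 t² − 81.62 t + 177 = 0.
t = [81.62 ± √(81.62² − 2·9.81·177)] / 9.81 = (81.62 ± 56.47) / 9.81, so t = 2.564 s or t = 14.08 s.
The first (ascending) time is 2.564 s.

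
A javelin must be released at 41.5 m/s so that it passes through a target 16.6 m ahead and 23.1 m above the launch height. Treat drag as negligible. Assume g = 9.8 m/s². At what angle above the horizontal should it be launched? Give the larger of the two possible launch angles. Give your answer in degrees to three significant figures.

Trajectory: y = x tanθ − g x² (1 + tan²θ)/(2v₀²). With x = 16.6, y = 23.1, v₀ = 41.5, g = 9.80:
0.7840 tan²θ − 16.6 tanθ + (23.88) = 0.
tanθ = [16.6 ± √(16.6² − 4 × 0.7840 × (23.88))] / (2 × 0.7840) = (16.6 ± 14.17) / 1.568, giving tanθ = 1.553 or 19.62.
θ = 57.22° or 87.08°; the larger is 87.08°.

87.1°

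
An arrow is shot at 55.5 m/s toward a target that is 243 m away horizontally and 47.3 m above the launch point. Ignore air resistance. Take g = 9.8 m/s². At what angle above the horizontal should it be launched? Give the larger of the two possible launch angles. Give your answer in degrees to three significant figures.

Trajectory: y = x tanθ − g x² (1 + tan²θ)/(2v₀²). With x = 243, y = 47.3, v₀ = 55.5, g = 9.80:
93.93 tan²θ − 243 tanθ + (141.2) = 0.
tanθ = [243 ± √(243² − 4 × 93.93 × (141.2))] / (2 × 93.93) = (243 ± 77.35) / 187.9, giving tanθ = 0.8818 or 1.705.
θ = 41.40° or 59.61°; the larger is 59.61°.

59.6°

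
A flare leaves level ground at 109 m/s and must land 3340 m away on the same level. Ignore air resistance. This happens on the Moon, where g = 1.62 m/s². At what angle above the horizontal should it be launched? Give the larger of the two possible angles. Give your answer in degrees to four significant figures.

76.45°

Level-ground range R = v₀² sin(2θ)/g ⇒ sin(2θ) = gR/v₀² = 1.62 × 3340 / 109² = 0.4554.
2θ = 27.09° or 180° − 27.09° = 152.9°, so θ = 13.55° or 76.45°.
The larger angle is 76.45°.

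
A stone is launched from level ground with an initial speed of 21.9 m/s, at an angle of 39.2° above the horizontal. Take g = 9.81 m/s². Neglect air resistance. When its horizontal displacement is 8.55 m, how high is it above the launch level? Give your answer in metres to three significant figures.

5.73 m

Components: vₓ = 21.90 cos 39.2° = 16.97 m/s, v_y0 = 21.90 sin 39.2° = 13.84 m/s.
At x = 8.55 m, t = x/vₓ = 8.55/16.97 = 0.5038 s.
Height: y = v_y0 t − ½ g t² = 13.84 × 0.5038 − 4.905 × 0.5038² = 6.973 − 1.245 = 5.728 m.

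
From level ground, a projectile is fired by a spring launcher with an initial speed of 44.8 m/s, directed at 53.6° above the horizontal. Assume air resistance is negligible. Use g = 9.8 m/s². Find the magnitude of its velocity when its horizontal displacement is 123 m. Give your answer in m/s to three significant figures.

Resolve: vₓ = 44.80 cos 53.6° = 26.59 m/s and v_y0 = 44.80 sin 53.6° = 36.06 m/s.
At x = 123 m, t = x/vₓ = 123/26.59 = 4.627 s.
Vertical velocity there: v_y = v_y0 − g t = 36.06 − 9.80 × 4.627 = −9.282 m/s.
Speed: √(vₓ² + v_y²) = √(26.59² + 9.282²) = 28.16 m/s.

28.2 m/s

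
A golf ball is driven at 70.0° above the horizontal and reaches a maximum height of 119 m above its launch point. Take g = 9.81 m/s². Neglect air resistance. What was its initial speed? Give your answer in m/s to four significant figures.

51.42 m/s

At the peak v_y = 0, so v_y0 = √(2gH) = √(2 × 9.81 × 119) = 48.32 m/s.
v_y0 = v₀ sin θ ⇒ v₀ = 48.32 / sin 70.0° = 51.42 m/s.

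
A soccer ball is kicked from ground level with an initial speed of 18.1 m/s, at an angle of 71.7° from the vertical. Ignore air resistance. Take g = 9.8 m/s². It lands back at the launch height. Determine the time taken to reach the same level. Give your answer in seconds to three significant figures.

1.16 s

vₓ = 18.10 sin 71.7° = 17.18 m/s; v_y0 = 18.10 cos 71.7° = 5.683 m/s.
It returns to y = 0 when t = 2 v_y0 / g = 2(5.683)/9.80 = 1.160 s.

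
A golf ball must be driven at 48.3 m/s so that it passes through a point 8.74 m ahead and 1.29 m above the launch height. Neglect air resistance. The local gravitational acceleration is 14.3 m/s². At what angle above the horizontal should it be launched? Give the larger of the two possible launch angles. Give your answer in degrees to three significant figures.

88.5°

Trajectory: y = x tanθ − g x² (1 + tan²θ)/(2v₀²). With x = 8.74, y = 1.29, v₀ = 48.3, g = 14.3:
0.2341 tan²θ − 8.74 tanθ + (1.524) = 0.
tanθ = [8.74 ± √(8.74² − 4 × 0.2341 × (1.524))] / (2 × 0.2341) = (8.74 ± 8.658) / 0.4682, giving tanθ = 0.1752 or 37.16.
θ = 9.938° or 88.46°; the larger is 88.46°.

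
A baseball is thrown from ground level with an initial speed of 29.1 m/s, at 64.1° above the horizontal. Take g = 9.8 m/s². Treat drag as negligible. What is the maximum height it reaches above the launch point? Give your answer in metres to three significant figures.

Horizontal component vₓ = 29.10 cos 64.1° = 12.71 m/s; vertical v_y0 = 29.10 sin 64.1° = 26.18 m/s.
Maximum height: H = v_y0² / (2g) = 26.18² / (2 × 9.80) = 34.96 m.

35.0 m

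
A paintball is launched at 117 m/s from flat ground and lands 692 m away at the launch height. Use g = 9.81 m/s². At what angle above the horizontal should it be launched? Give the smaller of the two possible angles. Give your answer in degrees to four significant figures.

R = v₀² sin 2θ / g gives sin 2θ = gR/v₀² = 9.81·692/117² = 0.4959.
2θ = 29.73° or 180° − 29.73° = 150.3°, so θ = 14.86° or 75.14°.
The smaller angle is 14.86°.

14.86°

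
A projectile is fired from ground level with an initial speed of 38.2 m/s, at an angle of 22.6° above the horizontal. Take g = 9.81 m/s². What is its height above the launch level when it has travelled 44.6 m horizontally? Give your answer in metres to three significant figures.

Components: vₓ = 38.20 cos 22.6° = 35.27 m/s, v_y0 = 38.20 sin 22.6° = 14.68 m/s.
Time to reach x = 44.6 m: t = x/vₓ = 44.6/35.27 = 1.265 s.
Height: y = v_y0 t − ½ g t² = 14.68 × 1.265 − 4.905 × 1.265² = 18.57 − 7.845 = 10.72 m.

10.7 m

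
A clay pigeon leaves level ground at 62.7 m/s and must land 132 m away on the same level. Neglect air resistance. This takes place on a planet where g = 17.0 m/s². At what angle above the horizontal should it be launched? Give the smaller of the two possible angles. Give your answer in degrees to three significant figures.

17.4°

R = v₀² sin 2θ / g gives sin 2θ = gR/v₀² = 17.0·132/62.7² = 0.5708.
2θ = 34.81° or 180° − 34.81° = 145.2°, so θ = 17.40° or 72.60°.
The smaller angle is 17.40°.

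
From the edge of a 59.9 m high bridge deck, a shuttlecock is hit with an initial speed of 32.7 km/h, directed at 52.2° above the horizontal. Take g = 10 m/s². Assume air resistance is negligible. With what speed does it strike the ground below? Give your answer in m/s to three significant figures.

Convert: 32.7 km/h = 32.7/3.6 = 9.083 m/s.
Horizontal component vₓ = 9.083 cos 52.2° = 5.567 m/s; vertical v_y0 = 9.083 sin 52.2° = 7.177 m/s.
Vertical motion (up positive, ground at y = 0): 5.000 t² − (7.177) t − 59.9 = 0, so t = (7.177 + √(7.177² + 2·10.0·59.9)) / 10.0 = (7.177 + 35.35) / 10.0 = 4.253 s.
Vertical velocity at impact: v_y = v_y0 − g t = 7.177 − 10.0 × 4.253 = −35.35 m/s.
Speed: |v| = √(vₓ² + v_y²) = √(5.567² + 35.35²) = 35.78 m/s.

35.8 m/s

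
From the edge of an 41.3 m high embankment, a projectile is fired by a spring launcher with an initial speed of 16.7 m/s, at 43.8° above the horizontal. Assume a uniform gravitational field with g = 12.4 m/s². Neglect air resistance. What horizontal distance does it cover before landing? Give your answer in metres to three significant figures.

Components: vₓ = 16.70 cos 43.8° = 12.05 m/s, v_y0 = 16.70 sin 43.8° = 11.56 m/s.
The projectile lands when y = 41.3 + (11.56) t − ½·12.4·t² = 0. Positive root: t = (11.56 + √(11.56² + 2·12.4·41.3)) / 12.4 = (11.56 + 34.03) / 12.4 = 3.676 s.
Horizontal distance: R = vₓ t = 12.05 × 3.676 = 44.31 m.

44.3 m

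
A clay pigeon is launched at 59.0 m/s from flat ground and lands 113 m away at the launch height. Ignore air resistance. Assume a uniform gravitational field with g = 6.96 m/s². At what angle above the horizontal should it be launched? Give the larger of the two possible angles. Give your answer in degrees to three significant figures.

Level-ground range R = v₀² sin(2θ)/g ⇒ sin(2θ) = gR/v₀² = 6.96 × 113 / 59.0² = 0.2259.
2θ = 13.06° or 180° − 13.06° = 166.9°, so θ = 6.529° or 83.47°.
The larger angle is 83.47°.

83.5°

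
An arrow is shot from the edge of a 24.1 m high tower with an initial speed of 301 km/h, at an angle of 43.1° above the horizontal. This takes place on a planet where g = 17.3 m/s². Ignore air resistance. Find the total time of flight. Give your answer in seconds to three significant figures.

7.00 s

Convert: 301 km/h = 301/3.6 = 83.61 m/s.
Horizontal component vₓ = 83.61 cos 43.1° = 61.05 m/s; vertical v_y0 = 83.61 sin 43.1° = 57.13 m/s.
With up positive and y = 0 at the ground: y(t) = 24.1 + (57.13) t − 8.650 t². Setting y = 0 and taking the positive root: t = [57.13 + √(57.13² + 2·17.3·24.1)] / 17.3 = (57.13 + 64.01) / 17.3 = 7.002 s.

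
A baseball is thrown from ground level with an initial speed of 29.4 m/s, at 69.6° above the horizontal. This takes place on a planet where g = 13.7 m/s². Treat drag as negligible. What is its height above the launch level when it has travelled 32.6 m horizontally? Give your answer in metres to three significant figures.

Resolve: vₓ = 29.40 cos 69.6° = 10.25 m/s and v_y0 = 29.40 sin 69.6° = 27.56 m/s.
x = vₓ t ⇒ t = 32.6/10.25 = 3.181 s.
Height: y = v_y0 t − ½ g t² = 27.56 × 3.181 − 6.850 × 3.181² = 87.66 − 69.32 = 18.34 m.

18.3 m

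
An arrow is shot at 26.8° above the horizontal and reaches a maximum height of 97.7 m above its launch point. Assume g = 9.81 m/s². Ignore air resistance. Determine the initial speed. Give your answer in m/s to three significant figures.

At the peak v_y = 0, so v_y0 = √(2gH) = √(2 × 9.81 × 97.7) = 43.78 m/s.
v_y0 = v₀ sin θ ⇒ v₀ = 43.78 / sin 26.8° = 97.10 m/s.

97.1 m/s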